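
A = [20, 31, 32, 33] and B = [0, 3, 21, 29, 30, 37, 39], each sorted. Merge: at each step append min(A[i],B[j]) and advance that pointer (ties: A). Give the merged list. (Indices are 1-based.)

[0, 3, 20, 21, 29, 30, 31, 32, 33, 37, 39]

i=1 j=1: A[i]=20>B[j]=0 take 0, j++
i=1 j=2: A[i]=20>B[j]=3 take 3, j++
i=1 j=3: A[i]=20<=B[j]=21 take 20, i++
i=2 j=3: A[i]=31>B[j]=21 take 21, j++
i=2 j=4: A[i]=31>B[j]=29 take 29, j++
i=2 j=5: A[i]=31>B[j]=30 take 30, j++
i=2 j=6: A[i]=31<=B[j]=37 take 31, i++
i=3 j=6: A[i]=32<=B[j]=37 take 32, i++
i=4 j=6: A[i]=33<=B[j]=37 take 33, i++
i=5 j=6: A done, take B[j]=37, j++
i=5 j=7: A done, take B[j]=39, j++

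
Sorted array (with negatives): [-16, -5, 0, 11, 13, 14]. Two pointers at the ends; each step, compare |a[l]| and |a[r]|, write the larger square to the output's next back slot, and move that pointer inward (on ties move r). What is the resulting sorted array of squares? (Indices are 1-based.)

[1,6] |-16|>|14| out[6]=256 → l++
[2,6] |-5|<=|14| out[5]=196 → r--
[2,5] |-5|<=|13| out[4]=169 → r--
[2,4] |-5|<=|11| out[3]=121 → r--
[2,3] |-5|>|0| out[2]=25 → l++
[3,3] |0|<=|0| out[1]=0 → r--

[0, 25, 121, 169, 196, 256]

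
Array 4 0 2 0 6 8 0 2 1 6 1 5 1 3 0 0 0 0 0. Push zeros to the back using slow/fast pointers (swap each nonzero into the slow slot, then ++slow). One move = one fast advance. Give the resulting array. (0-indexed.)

(s=0,f=0) a[fast]=4≠0 swap→a[0]=4 → slow++,fast++
(s=1,f=1) a[fast]=0 → fast++
(s=1,f=2) a[fast]=2≠0 swap→a[1]=2 → slow++,fast++
(s=2,f=3) a[fast]=0 → fast++
(s=2,f=4) a[fast]=6≠0 swap→a[2]=6 → slow++,fast++
(s=3,f=5) a[fast]=8≠0 swap→a[3]=8 → slow++,fast++
(s=4,f=6) a[fast]=0 → fast++
(s=4,f=7) a[fast]=2≠0 swap→a[4]=2 → slow++,fast++
(s=5,f=8) a[fast]=1≠0 swap→a[5]=1 → slow++,fast++
(s=6,f=9) a[fast]=6≠0 swap→a[6]=6 → slow++,fast++
(s=7,f=10) a[fast]=1≠0 swap→a[7]=1 → slow++,fast++
(s=8,f=11) a[fast]=5≠0 swap→a[8]=5 → slow++,fast++
(s=9,f=12) a[fast]=1≠0 swap→a[9]=1 → slow++,fast++
(s=10,f=13) a[fast]=3≠0 swap→a[10]=3 → slow++,fast++
(s=11,f=14) a[fast]=0 → fast++
(s=11,f=15) a[fast]=0 → fast++
(s=11,f=16) a[fast]=0 → fast++
(s=11,f=17) a[fast]=0 → fast++
(s=11,f=18) a[fast]=0 → fast++

[4, 2, 6, 8, 2, 1, 6, 1, 5, 1, 3, 0, 0, 0, 0, 0, 0, 0, 0]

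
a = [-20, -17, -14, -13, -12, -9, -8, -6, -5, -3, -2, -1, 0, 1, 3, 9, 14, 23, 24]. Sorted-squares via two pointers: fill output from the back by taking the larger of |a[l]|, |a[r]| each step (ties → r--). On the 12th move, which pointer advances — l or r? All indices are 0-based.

l

l=0 r=18: |-20|<=|24| out[18]=576, r--
l=0 r=17: |-20|<=|23| out[17]=529, r--
l=0 r=16: |-20|>|14| out[16]=400, l++
l=1 r=16: |-17|>|14| out[15]=289, l++
l=2 r=16: |-14|<=|14| out[14]=196, r--
l=2 r=15: |-14|>|9| out[13]=196, l++
l=3 r=15: |-13|>|9| out[12]=169, l++
l=4 r=15: |-12|>|9| out[11]=144, l++
l=5 r=15: |-9|<=|9| out[10]=81, r--
l=5 r=14: |-9|>|3| out[9]=81, l++
l=6 r=14: |-8|>|3| out[8]=64, l++
l=7 r=14: |-6|>|3| out[7]=36, l++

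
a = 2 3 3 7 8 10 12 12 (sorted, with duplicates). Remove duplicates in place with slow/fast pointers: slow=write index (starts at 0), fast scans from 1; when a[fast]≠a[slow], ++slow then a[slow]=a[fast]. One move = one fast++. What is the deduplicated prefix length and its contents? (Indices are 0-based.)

length 6; prefix = [2, 3, 7, 8, 10, 12]

slow=0 fast=1: a[fast]=3≠a[slow]=2 write a[1]=3, slow++,fast++
slow=1 fast=2: a[fast]=3=a[slow] dup, fast++
slow=1 fast=3: a[fast]=7≠a[slow]=3 write a[2]=7, slow++,fast++
slow=2 fast=4: a[fast]=8≠a[slow]=7 write a[3]=8, slow++,fast++
slow=3 fast=5: a[fast]=10≠a[slow]=8 write a[4]=10, slow++,fast++
slow=4 fast=6: a[fast]=12≠a[slow]=10 write a[5]=12, slow++,fast++
slow=5 fast=7: a[fast]=12=a[slow] dup, fast++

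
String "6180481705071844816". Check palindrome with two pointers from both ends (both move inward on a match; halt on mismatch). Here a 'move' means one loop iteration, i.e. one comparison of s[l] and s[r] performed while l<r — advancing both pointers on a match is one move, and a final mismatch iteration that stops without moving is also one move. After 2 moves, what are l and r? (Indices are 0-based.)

l=2, r=16

[0,18] '6'=='6' → l++,r--
[1,17] '1'=='1' → l++,r--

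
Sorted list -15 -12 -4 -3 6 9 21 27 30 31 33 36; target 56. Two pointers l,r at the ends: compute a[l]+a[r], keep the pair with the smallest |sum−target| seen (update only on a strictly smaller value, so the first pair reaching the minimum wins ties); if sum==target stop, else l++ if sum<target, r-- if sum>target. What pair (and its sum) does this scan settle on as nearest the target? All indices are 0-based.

pair (21, 36) with sum 57 (|Δ|=1)

l=0 r=11: -15+36=21 d=35 *, l++
l=1 r=11: -12+36=24 d=32 *, l++
l=2 r=11: -4+36=32 d=24 *, l++
l=3 r=11: -3+36=33 d=23 *, l++
l=4 r=11: 6+36=42 d=14 *, l++
l=5 r=11: 9+36=45 d=11 *, l++
l=6 r=11: 21+36=57 d=1 *, r--
l=6 r=10: 21+33=54 d=2, l++
l=7 r=10: 27+33=60 d=4, r--
l=7 r=9: 27+31=58 d=2, r--
l=7 r=8: 27+30=57 d=1, r--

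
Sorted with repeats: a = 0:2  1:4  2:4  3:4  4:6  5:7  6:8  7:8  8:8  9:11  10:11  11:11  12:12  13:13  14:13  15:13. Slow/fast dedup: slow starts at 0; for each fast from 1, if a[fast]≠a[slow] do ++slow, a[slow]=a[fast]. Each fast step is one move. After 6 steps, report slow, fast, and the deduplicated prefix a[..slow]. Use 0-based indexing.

slow=4, fast=7, prefix=[2, 4, 6, 7, 8]

slow=0 fast=1: a[fast]=4≠a[slow]=2 write a[1]=4, slow++,fast++
slow=1 fast=2: a[fast]=4=a[slow] dup, fast++
slow=1 fast=3: a[fast]=4=a[slow] dup, fast++
slow=1 fast=4: a[fast]=6≠a[slow]=4 write a[2]=6, slow++,fast++
slow=2 fast=5: a[fast]=7≠a[slow]=6 write a[3]=7, slow++,fast++
slow=3 fast=6: a[fast]=8≠a[slow]=7 write a[4]=8, slow++,fast++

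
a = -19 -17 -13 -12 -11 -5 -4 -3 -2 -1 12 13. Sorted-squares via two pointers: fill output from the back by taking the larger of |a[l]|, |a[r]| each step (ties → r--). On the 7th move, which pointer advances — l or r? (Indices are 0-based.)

[0,11] |-19|>|13| out[11]=361 → l++
[1,11] |-17|>|13| out[10]=289 → l++
[2,11] |-13|<=|13| out[9]=169 → r--
[2,10] |-13|>|12| out[8]=169 → l++
[3,10] |-12|<=|12| out[7]=144 → r--
[3,9] |-12|>|-1| out[6]=144 → l++
[4,9] |-11|>|-1| out[5]=121 → l++

l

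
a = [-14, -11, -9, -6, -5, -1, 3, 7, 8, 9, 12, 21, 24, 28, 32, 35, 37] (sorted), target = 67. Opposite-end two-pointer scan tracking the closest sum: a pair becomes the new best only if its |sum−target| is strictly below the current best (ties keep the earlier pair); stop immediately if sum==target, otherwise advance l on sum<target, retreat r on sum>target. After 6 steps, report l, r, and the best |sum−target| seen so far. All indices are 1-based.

l=7, r=17, best |Δ|=31

l=1 r=17: -14+37=23 d=44 *, l++
l=2 r=17: -11+37=26 d=41 *, l++
l=3 r=17: -9+37=28 d=39 *, l++
l=4 r=17: -6+37=31 d=36 *, l++
l=5 r=17: -5+37=32 d=35 *, l++
l=6 r=17: -1+37=36 d=31 *, l++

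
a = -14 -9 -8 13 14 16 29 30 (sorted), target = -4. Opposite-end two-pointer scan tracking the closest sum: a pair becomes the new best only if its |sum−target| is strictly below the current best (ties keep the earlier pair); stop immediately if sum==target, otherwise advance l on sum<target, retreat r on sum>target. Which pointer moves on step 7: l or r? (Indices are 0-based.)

[0,7] -14+30=16 d=20 * → r--
[0,6] -14+29=15 d=19 * → r--
[0,5] -14+16=2 d=6 * → r--
[0,4] -14+14=0 d=4 * → r--
[0,3] -14+13=-1 d=3 * → r--
[0,2] -14+-8=-22 d=18 → l++
[1,2] -9+-8=-17 d=13 → l++

l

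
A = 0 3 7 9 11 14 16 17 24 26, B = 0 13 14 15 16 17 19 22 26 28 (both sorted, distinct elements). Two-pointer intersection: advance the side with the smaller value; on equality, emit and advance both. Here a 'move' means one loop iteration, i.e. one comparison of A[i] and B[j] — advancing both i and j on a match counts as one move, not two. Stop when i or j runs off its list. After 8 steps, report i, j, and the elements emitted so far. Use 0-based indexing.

[i=0,j=0] 0==0 emit → i++,j++
[i=1,j=1] 3<13 → i++
[i=2,j=1] 7<13 → i++
[i=3,j=1] 9<13 → i++
[i=4,j=1] 11<13 → i++
[i=5,j=1] 14>13 → j++
[i=5,j=2] 14==14 emit → i++,j++
[i=6,j=3] 16>15 → j++

i=6, j=4, emitted=[0, 14]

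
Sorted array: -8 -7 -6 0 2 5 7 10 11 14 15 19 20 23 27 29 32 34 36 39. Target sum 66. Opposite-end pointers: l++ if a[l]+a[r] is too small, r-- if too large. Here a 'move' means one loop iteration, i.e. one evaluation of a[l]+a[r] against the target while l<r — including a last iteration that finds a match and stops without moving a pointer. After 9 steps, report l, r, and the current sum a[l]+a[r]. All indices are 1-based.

l=10, r=20, sum=53

l=1 r=20: -8+39=31 <66, l++
l=2 r=20: -7+39=32 <66, l++
l=3 r=20: -6+39=33 <66, l++
l=4 r=20: 0+39=39 <66, l++
l=5 r=20: 2+39=41 <66, l++
l=6 r=20: 5+39=44 <66, l++
l=7 r=20: 7+39=46 <66, l++
l=8 r=20: 10+39=49 <66, l++
l=9 r=20: 11+39=50 <66, l++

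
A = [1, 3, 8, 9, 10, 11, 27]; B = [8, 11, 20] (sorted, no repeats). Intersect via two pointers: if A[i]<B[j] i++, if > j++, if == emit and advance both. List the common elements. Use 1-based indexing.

i=1 j=1: 1<8, i++
i=2 j=1: 3<8, i++
i=3 j=1: 8==8 emit, i++,j++
i=4 j=2: 9<11, i++
i=5 j=2: 10<11, i++
i=6 j=2: 11==11 emit, i++,j++
i=7 j=3: 27>20, j++

intersection = [8, 11]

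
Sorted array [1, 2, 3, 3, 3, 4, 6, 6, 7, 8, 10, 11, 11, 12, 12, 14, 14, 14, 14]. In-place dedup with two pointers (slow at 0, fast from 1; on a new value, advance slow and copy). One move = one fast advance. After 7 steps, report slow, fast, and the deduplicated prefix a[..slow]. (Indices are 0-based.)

slow=0 fast=1: a[fast]=2≠a[slow]=1 write a[1]=2, slow++,fast++
slow=1 fast=2: a[fast]=3≠a[slow]=2 write a[2]=3, slow++,fast++
slow=2 fast=3: a[fast]=3=a[slow] dup, fast++
slow=2 fast=4: a[fast]=3=a[slow] dup, fast++
slow=2 fast=5: a[fast]=4≠a[slow]=3 write a[3]=4, slow++,fast++
slow=3 fast=6: a[fast]=6≠a[slow]=4 write a[4]=6, slow++,fast++
slow=4 fast=7: a[fast]=6=a[slow] dup, fast++

slow=4, fast=8, prefix=[1, 2, 3, 4, 6]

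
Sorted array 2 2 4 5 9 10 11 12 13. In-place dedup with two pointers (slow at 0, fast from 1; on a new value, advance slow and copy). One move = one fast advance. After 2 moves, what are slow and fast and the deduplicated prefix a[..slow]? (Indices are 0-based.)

slow=1, fast=3, prefix=[2, 4]

(s=0,f=1) a[fast]=2=a[slow] dup → fast++
(s=0,f=2) a[fast]=4≠a[slow]=2 write a[1]=4 → slow++,fast++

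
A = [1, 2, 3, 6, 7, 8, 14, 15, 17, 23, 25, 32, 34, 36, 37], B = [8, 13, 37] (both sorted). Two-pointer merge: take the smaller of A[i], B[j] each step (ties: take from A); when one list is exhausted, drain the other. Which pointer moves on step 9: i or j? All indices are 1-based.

i

i=1 j=1: A[i]=1<=B[j]=8 take 1, i++
i=2 j=1: A[i]=2<=B[j]=8 take 2, i++
i=3 j=1: A[i]=3<=B[j]=8 take 3, i++
i=4 j=1: A[i]=6<=B[j]=8 take 6, i++
i=5 j=1: A[i]=7<=B[j]=8 take 7, i++
i=6 j=1: A[i]=8<=B[j]=8 take 8, i++
i=7 j=1: A[i]=14>B[j]=8 take 8, j++
i=7 j=2: A[i]=14>B[j]=13 take 13, j++
i=7 j=3: A[i]=14<=B[j]=37 take 14, i++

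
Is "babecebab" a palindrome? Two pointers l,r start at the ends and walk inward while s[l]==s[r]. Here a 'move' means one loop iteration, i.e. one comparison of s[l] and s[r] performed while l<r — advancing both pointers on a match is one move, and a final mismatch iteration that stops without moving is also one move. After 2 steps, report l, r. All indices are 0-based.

l=2, r=6

[0,8] 'b'=='b' → l++,r--
[1,7] 'a'=='a' → l++,r--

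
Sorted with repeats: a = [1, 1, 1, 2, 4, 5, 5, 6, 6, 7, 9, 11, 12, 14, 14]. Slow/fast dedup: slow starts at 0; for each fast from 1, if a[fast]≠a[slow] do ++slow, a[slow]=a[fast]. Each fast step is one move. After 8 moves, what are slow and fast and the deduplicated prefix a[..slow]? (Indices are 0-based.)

slow=4, fast=9, prefix=[1, 2, 4, 5, 6]

slow=0 fast=1: a[fast]=1=a[slow] dup, fast++
slow=0 fast=2: a[fast]=1=a[slow] dup, fast++
slow=0 fast=3: a[fast]=2≠a[slow]=1 write a[1]=2, slow++,fast++
slow=1 fast=4: a[fast]=4≠a[slow]=2 write a[2]=4, slow++,fast++
slow=2 fast=5: a[fast]=5≠a[slow]=4 write a[3]=5, slow++,fast++
slow=3 fast=6: a[fast]=5=a[slow] dup, fast++
slow=3 fast=7: a[fast]=6≠a[slow]=5 write a[4]=6, slow++,fast++
slow=4 fast=8: a[fast]=6=a[slow] dup, fast++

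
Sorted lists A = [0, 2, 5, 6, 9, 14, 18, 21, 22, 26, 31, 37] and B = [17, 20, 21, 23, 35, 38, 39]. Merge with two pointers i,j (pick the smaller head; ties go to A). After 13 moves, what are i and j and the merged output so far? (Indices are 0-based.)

i=9, j=4, merged so far=[0, 2, 5, 6, 9, 14, 17, 18, 20, 21, 21, 22, 23]

i=0 j=0: A[i]=0<=B[j]=17 take 0, i++
i=1 j=0: A[i]=2<=B[j]=17 take 2, i++
i=2 j=0: A[i]=5<=B[j]=17 take 5, i++
i=3 j=0: A[i]=6<=B[j]=17 take 6, i++
i=4 j=0: A[i]=9<=B[j]=17 take 9, i++
i=5 j=0: A[i]=14<=B[j]=17 take 14, i++
i=6 j=0: A[i]=18>B[j]=17 take 17, j++
i=6 j=1: A[i]=18<=B[j]=20 take 18, i++
i=7 j=1: A[i]=21>B[j]=20 take 20, j++
i=7 j=2: A[i]=21<=B[j]=21 take 21, i++
i=8 j=2: A[i]=22>B[j]=21 take 21, j++
i=8 j=3: A[i]=22<=B[j]=23 take 22, i++
i=9 j=3: A[i]=26>B[j]=23 take 23, j++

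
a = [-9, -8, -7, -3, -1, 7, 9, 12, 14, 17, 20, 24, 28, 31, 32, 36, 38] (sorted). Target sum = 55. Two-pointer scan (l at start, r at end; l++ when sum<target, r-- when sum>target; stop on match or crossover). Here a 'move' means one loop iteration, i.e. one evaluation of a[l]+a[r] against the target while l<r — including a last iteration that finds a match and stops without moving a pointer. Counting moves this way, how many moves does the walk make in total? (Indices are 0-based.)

l=0 r=16: -9+38=29 <55, l++
l=1 r=16: -8+38=30 <55, l++
l=2 r=16: -7+38=31 <55, l++
l=3 r=16: -3+38=35 <55, l++
l=4 r=16: -1+38=37 <55, l++
l=5 r=16: 7+38=45 <55, l++
l=6 r=16: 9+38=47 <55, l++
l=7 r=16: 12+38=50 <55, l++
l=8 r=16: 14+38=52 <55, l++
l=9 r=16: 17+38=55, found

10 moves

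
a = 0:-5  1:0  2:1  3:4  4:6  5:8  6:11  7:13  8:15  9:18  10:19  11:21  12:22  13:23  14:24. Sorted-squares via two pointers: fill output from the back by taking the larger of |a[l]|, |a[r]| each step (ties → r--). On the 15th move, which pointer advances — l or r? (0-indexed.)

r

[0,14] |-5|<=|24| out[14]=576 → r--
[0,13] |-5|<=|23| out[13]=529 → r--
[0,12] |-5|<=|22| out[12]=484 → r--
[0,11] |-5|<=|21| out[11]=441 → r--
[0,10] |-5|<=|19| out[10]=361 → r--
[0,9] |-5|<=|18| out[9]=324 → r--
[0,8] |-5|<=|15| out[8]=225 → r--
[0,7] |-5|<=|13| out[7]=169 → r--
[0,6] |-5|<=|11| out[6]=121 → r--
[0,5] |-5|<=|8| out[5]=64 → r--
[0,4] |-5|<=|6| out[4]=36 → r--
[0,3] |-5|>|4| out[3]=25 → l++
[1,3] |0|<=|4| out[2]=16 → r--
[1,2] |0|<=|1| out[1]=1 → r--
[1,1] |0|<=|0| out[0]=0 → r--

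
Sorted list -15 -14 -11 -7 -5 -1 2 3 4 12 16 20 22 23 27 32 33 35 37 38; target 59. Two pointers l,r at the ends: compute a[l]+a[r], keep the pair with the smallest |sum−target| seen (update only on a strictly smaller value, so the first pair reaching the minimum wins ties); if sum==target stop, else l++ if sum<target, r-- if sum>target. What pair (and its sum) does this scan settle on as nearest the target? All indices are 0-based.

pair (22, 37) with sum 59 (|Δ|=0)

[0,19] -15+38=23 d=36 * → l++
[1,19] -14+38=24 d=35 * → l++
[2,19] -11+38=27 d=32 * → l++
[3,19] -7+38=31 d=28 * → l++
[4,19] -5+38=33 d=26 * → l++
[5,19] -1+38=37 d=22 * → l++
[6,19] 2+38=40 d=19 * → l++
[7,19] 3+38=41 d=18 * → l++
[8,19] 4+38=42 d=17 * → l++
[9,19] 12+38=50 d=9 * → l++
[10,19] 16+38=54 d=5 * → l++
[11,19] 20+38=58 d=1 * → l++
[12,19] 22+38=60 d=1 → r--
[12,18] 22+37=59 d=0 * → stop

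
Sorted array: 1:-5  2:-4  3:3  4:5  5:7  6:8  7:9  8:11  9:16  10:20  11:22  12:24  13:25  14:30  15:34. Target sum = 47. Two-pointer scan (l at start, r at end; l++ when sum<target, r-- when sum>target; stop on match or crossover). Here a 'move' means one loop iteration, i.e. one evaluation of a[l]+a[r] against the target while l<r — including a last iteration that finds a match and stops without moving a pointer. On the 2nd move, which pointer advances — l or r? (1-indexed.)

l=1 r=15: -5+34=29 <47, l++
l=2 r=15: -4+34=30 <47, l++

l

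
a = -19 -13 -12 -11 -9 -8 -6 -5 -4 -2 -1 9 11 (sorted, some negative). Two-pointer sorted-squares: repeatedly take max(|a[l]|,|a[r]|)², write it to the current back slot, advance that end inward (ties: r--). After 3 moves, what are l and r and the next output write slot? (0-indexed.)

l=0 r=12: |-19|>|11| out[12]=361, l++
l=1 r=12: |-13|>|11| out[11]=169, l++
l=2 r=12: |-12|>|11| out[10]=144, l++

l=3, r=12, next write slot=9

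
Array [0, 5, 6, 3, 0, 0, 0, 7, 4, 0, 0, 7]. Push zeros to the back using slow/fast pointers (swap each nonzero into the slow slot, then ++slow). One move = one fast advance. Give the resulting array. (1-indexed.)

slow=1 fast=1: a[fast]=0, fast++
slow=1 fast=2: a[fast]=5≠0 swap→a[1]=5, slow++,fast++
slow=2 fast=3: a[fast]=6≠0 swap→a[2]=6, slow++,fast++
slow=3 fast=4: a[fast]=3≠0 swap→a[3]=3, slow++,fast++
slow=4 fast=5: a[fast]=0, fast++
slow=4 fast=6: a[fast]=0, fast++
slow=4 fast=7: a[fast]=0, fast++
slow=4 fast=8: a[fast]=7≠0 swap→a[4]=7, slow++,fast++
slow=5 fast=9: a[fast]=4≠0 swap→a[5]=4, slow++,fast++
slow=6 fast=10: a[fast]=0, fast++
slow=6 fast=11: a[fast]=0, fast++
slow=6 fast=12: a[fast]=7≠0 swap→a[6]=7, slow++,fast++

[5, 6, 3, 7, 4, 7, 0, 0, 0, 0, 0, 0]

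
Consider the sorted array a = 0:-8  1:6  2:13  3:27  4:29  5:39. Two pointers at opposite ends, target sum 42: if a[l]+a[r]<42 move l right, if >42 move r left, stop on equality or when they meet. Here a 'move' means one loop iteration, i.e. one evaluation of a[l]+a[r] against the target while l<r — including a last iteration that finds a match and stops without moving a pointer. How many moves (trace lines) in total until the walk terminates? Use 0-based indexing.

[0,5] -8+39=31 <42 → l++
[1,5] 6+39=45 >42 → r--
[1,4] 6+29=35 <42 → l++
[2,4] 13+29=42 → found

4 moves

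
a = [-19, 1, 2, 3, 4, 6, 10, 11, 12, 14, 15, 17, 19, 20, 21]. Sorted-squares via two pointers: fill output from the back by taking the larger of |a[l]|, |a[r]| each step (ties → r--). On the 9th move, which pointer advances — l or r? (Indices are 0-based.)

r

[0,14] |-19|<=|21| out[14]=441 → r--
[0,13] |-19|<=|20| out[13]=400 → r--
[0,12] |-19|<=|19| out[12]=361 → r--
[0,11] |-19|>|17| out[11]=361 → l++
[1,11] |1|<=|17| out[10]=289 → r--
[1,10] |1|<=|15| out[9]=225 → r--
[1,9] |1|<=|14| out[8]=196 → r--
[1,8] |1|<=|12| out[7]=144 → r--
[1,7] |1|<=|11| out[6]=121 → r--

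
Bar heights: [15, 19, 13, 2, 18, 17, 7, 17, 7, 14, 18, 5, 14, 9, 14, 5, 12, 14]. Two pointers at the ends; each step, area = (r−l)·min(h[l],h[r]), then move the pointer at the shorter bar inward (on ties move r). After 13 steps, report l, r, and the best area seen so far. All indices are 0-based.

l=1, r=5, best area=238

l=0 r=17: min(15,14)*17=238 best=238 *, r--
l=0 r=16: min(15,12)*16=192 best=238, r--
l=0 r=15: min(15,5)*15=75 best=238, r--
l=0 r=14: min(15,14)*14=196 best=238, r--
l=0 r=13: min(15,9)*13=117 best=238, r--
l=0 r=12: min(15,14)*12=168 best=238, r--
l=0 r=11: min(15,5)*11=55 best=238, r--
l=0 r=10: min(15,18)*10=150 best=238, l++
l=1 r=10: min(19,18)*9=162 best=238, r--
l=1 r=9: min(19,14)*8=112 best=238, r--
l=1 r=8: min(19,7)*7=49 best=238, r--
l=1 r=7: min(19,17)*6=102 best=238, r--
l=1 r=6: min(19,7)*5=35 best=238, r--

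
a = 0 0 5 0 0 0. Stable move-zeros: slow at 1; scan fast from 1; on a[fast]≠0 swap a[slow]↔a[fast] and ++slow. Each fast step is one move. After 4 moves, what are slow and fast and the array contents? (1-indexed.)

slow=2, fast=5, a=[5, 0, 0, 0, 0, 0]

(s=1,f=1) a[fast]=0 → fast++
(s=1,f=2) a[fast]=0 → fast++
(s=1,f=3) a[fast]=5≠0 swap→a[1]=5 → slow++,fast++
(s=2,f=4) a[fast]=0 → fast++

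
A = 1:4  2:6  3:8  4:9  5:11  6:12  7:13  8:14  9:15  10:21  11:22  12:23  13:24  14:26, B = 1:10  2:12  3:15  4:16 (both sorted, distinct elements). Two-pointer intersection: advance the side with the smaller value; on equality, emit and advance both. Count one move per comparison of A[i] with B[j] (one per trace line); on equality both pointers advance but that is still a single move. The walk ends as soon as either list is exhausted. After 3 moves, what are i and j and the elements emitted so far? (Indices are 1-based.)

i=4, j=1, emitted=[]

i=1 j=1: 4<10, i++
i=2 j=1: 6<10, i++
i=3 j=1: 8<10, i++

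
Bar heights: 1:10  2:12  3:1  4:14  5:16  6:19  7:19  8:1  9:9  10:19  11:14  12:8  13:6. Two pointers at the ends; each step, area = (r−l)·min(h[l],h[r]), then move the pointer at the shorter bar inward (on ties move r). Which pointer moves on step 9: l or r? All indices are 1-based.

[1,13] min(10,6)*12=72 best=72 * → r--
[1,12] min(10,8)*11=88 best=88 * → r--
[1,11] min(10,14)*10=100 best=100 * → l++
[2,11] min(12,14)*9=108 best=108 * → l++
[3,11] min(1,14)*8=8 best=108 → l++
[4,11] min(14,14)*7=98 best=108 → r--
[4,10] min(14,19)*6=84 best=108 → l++
[5,10] min(16,19)*5=80 best=108 → l++
[6,10] min(19,19)*4=76 best=108 → r--

r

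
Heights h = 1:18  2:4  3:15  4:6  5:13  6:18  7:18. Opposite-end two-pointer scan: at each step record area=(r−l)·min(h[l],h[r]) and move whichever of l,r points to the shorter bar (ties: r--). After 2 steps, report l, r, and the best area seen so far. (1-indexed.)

l=1, r=5, best area=108

[1,7] min(18,18)*6=108 best=108 * → r--
[1,6] min(18,18)*5=90 best=108 → r--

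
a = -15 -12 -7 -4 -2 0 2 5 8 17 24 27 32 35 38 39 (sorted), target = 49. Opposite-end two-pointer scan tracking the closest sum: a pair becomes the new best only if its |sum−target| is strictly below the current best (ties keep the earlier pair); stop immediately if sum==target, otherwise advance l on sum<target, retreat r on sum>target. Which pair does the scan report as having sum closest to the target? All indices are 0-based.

pair (17, 32) with sum 49 (|Δ|=0)

[0,15] -15+39=24 d=25 * → l++
[1,15] -12+39=27 d=22 * → l++
[2,15] -7+39=32 d=17 * → l++
[3,15] -4+39=35 d=14 * → l++
[4,15] -2+39=37 d=12 * → l++
[5,15] 0+39=39 d=10 * → l++
[6,15] 2+39=41 d=8 * → l++
[7,15] 5+39=44 d=5 * → l++
[8,15] 8+39=47 d=2 * → l++
[9,15] 17+39=56 d=7 → r--
[9,14] 17+38=55 d=6 → r--
[9,13] 17+35=52 d=3 → r--
[9,12] 17+32=49 d=0 * → stop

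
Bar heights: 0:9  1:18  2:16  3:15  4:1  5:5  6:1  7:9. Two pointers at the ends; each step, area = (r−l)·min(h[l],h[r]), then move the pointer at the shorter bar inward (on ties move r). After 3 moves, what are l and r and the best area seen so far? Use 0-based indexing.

[0,7] min(9,9)*7=63 best=63 * → r--
[0,6] min(9,1)*6=6 best=63 → r--
[0,5] min(9,5)*5=25 best=63 → r--

l=0, r=4, best area=63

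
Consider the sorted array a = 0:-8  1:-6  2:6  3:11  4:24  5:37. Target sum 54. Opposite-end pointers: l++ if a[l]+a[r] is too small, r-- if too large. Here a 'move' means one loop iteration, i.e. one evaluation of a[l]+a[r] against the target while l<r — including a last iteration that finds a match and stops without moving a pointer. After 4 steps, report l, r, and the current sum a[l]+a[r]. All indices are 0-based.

l=4, r=5, sum=61

l=0 r=5: -8+37=29 <54, l++
l=1 r=5: -6+37=31 <54, l++
l=2 r=5: 6+37=43 <54, l++
l=3 r=5: 11+37=48 <54, l++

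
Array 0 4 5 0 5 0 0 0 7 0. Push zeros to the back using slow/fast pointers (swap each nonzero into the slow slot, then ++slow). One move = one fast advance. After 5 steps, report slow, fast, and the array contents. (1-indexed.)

slow=1 fast=1: a[fast]=0, fast++
slow=1 fast=2: a[fast]=4≠0 swap→a[1]=4, slow++,fast++
slow=2 fast=3: a[fast]=5≠0 swap→a[2]=5, slow++,fast++
slow=3 fast=4: a[fast]=0, fast++
slow=3 fast=5: a[fast]=5≠0 swap→a[3]=5, slow++,fast++

slow=4, fast=6, a=[4, 5, 5, 0, 0, 0, 0, 0, 7, 0]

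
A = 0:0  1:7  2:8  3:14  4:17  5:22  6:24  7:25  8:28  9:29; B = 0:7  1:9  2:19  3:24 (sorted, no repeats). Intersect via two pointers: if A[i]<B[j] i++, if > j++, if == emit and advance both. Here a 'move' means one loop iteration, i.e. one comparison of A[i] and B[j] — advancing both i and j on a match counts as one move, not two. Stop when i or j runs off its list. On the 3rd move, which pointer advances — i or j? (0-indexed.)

i=0 j=0: 0<7, i++
i=1 j=0: 7==7 emit, i++,j++
i=2 j=1: 8<9, i++

i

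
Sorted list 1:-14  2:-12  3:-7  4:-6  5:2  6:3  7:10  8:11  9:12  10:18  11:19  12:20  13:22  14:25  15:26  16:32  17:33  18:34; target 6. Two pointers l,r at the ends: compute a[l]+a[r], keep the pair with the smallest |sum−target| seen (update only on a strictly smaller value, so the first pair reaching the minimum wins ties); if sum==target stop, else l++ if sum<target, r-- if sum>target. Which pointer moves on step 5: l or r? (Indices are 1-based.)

r

[1,18] -14+34=20 d=14 * → r--
[1,17] -14+33=19 d=13 * → r--
[1,16] -14+32=18 d=12 * → r--
[1,15] -14+26=12 d=6 * → r--
[1,14] -14+25=11 d=5 * → r--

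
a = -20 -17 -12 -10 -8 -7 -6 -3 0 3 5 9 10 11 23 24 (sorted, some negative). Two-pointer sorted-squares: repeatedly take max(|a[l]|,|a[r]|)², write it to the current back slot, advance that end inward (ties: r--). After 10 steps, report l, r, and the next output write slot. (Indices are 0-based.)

l=5, r=10, next write slot=5

[0,15] |-20|<=|24| out[15]=576 → r--
[0,14] |-20|<=|23| out[14]=529 → r--
[0,13] |-20|>|11| out[13]=400 → l++
[1,13] |-17|>|11| out[12]=289 → l++
[2,13] |-12|>|11| out[11]=144 → l++
[3,13] |-10|<=|11| out[10]=121 → r--
[3,12] |-10|<=|10| out[9]=100 → r--
[3,11] |-10|>|9| out[8]=100 → l++
[4,11] |-8|<=|9| out[7]=81 → r--
[4,10] |-8|>|5| out[6]=64 → l++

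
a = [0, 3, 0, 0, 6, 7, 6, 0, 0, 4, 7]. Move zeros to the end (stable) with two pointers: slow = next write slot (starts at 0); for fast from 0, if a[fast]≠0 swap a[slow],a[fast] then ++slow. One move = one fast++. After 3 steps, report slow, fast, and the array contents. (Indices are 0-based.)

slow=1, fast=3, a=[3, 0, 0, 0, 6, 7, 6, 0, 0, 4, 7]

slow=0 fast=0: a[fast]=0, fast++
slow=0 fast=1: a[fast]=3≠0 swap→a[0]=3, slow++,fast++
slow=1 fast=2: a[fast]=0, fast++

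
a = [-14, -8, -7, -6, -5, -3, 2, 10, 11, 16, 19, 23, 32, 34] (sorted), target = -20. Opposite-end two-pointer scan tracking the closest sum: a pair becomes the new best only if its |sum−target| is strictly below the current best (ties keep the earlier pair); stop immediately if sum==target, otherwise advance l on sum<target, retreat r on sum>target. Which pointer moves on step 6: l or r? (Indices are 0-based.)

[0,13] -14+34=20 d=40 * → r--
[0,12] -14+32=18 d=38 * → r--
[0,11] -14+23=9 d=29 * → r--
[0,10] -14+19=5 d=25 * → r--
[0,9] -14+16=2 d=22 * → r--
[0,8] -14+11=-3 d=17 * → r--

r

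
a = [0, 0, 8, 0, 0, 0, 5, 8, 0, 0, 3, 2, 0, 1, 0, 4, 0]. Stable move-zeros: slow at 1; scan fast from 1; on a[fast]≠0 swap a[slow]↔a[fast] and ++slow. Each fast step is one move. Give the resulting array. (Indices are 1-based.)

(s=1,f=1) a[fast]=0 → fast++
(s=1,f=2) a[fast]=0 → fast++
(s=1,f=3) a[fast]=8≠0 swap→a[1]=8 → slow++,fast++
(s=2,f=4) a[fast]=0 → fast++
(s=2,f=5) a[fast]=0 → fast++
(s=2,f=6) a[fast]=0 → fast++
(s=2,f=7) a[fast]=5≠0 swap→a[2]=5 → slow++,fast++
(s=3,f=8) a[fast]=8≠0 swap→a[3]=8 → slow++,fast++
(s=4,f=9) a[fast]=0 → fast++
(s=4,f=10) a[fast]=0 → fast++
(s=4,f=11) a[fast]=3≠0 swap→a[4]=3 → slow++,fast++
(s=5,f=12) a[fast]=2≠0 swap→a[5]=2 → slow++,fast++
(s=6,f=13) a[fast]=0 → fast++
(s=6,f=14) a[fast]=1≠0 swap→a[6]=1 → slow++,fast++
(s=7,f=15) a[fast]=0 → fast++
(s=7,f=16) a[fast]=4≠0 swap→a[7]=4 → slow++,fast++
(s=8,f=17) a[fast]=0 → fast++

[8, 5, 8, 3, 2, 1, 4, 0, 0, 0, 0, 0, 0, 0, 0, 0, 0]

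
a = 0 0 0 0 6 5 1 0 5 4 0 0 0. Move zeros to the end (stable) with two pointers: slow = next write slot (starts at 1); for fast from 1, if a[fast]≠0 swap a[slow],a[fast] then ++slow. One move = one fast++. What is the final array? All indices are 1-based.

[6, 5, 1, 5, 4, 0, 0, 0, 0, 0, 0, 0, 0]

slow=1 fast=1: a[fast]=0, fast++
slow=1 fast=2: a[fast]=0, fast++
slow=1 fast=3: a[fast]=0, fast++
slow=1 fast=4: a[fast]=0, fast++
slow=1 fast=5: a[fast]=6≠0 swap→a[1]=6, slow++,fast++
slow=2 fast=6: a[fast]=5≠0 swap→a[2]=5, slow++,fast++
slow=3 fast=7: a[fast]=1≠0 swap→a[3]=1, slow++,fast++
slow=4 fast=8: a[fast]=0, fast++
slow=4 fast=9: a[fast]=5≠0 swap→a[4]=5, slow++,fast++
slow=5 fast=10: a[fast]=4≠0 swap→a[5]=4, slow++,fast++
slow=6 fast=11: a[fast]=0, fast++
slow=6 fast=12: a[fast]=0, fast++
slow=6 fast=13: a[fast]=0, fast++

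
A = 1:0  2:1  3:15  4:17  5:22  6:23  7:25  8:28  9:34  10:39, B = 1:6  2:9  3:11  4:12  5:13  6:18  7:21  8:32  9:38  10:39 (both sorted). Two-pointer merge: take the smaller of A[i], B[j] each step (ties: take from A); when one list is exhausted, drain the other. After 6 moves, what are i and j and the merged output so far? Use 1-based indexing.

i=3, j=5, merged so far=[0, 1, 6, 9, 11, 12]

i=1 j=1: A[i]=0<=B[j]=6 take 0, i++
i=2 j=1: A[i]=1<=B[j]=6 take 1, i++
i=3 j=1: A[i]=15>B[j]=6 take 6, j++
i=3 j=2: A[i]=15>B[j]=9 take 9, j++
i=3 j=3: A[i]=15>B[j]=11 take 11, j++
i=3 j=4: A[i]=15>B[j]=12 take 12, j++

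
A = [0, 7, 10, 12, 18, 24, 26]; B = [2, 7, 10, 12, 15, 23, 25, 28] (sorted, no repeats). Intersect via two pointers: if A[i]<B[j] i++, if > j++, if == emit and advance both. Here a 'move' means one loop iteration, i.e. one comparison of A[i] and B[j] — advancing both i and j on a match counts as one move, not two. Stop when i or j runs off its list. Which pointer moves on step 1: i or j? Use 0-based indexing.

[i=0,j=0] 0<2 → i++

i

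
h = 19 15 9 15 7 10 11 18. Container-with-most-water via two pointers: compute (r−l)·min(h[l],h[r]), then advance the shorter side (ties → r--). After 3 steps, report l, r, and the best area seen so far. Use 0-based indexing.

l=0 r=7: min(19,18)*7=126 best=126 *, r--
l=0 r=6: min(19,11)*6=66 best=126, r--
l=0 r=5: min(19,10)*5=50 best=126, r--

l=0, r=4, best area=126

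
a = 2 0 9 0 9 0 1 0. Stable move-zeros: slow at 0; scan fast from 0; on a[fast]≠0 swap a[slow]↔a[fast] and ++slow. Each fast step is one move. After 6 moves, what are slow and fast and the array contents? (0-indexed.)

slow=3, fast=6, a=[2, 9, 9, 0, 0, 0, 1, 0]

(s=0,f=0) a[fast]=2≠0 swap→a[0]=2 → slow++,fast++
(s=1,f=1) a[fast]=0 → fast++
(s=1,f=2) a[fast]=9≠0 swap→a[1]=9 → slow++,fast++
(s=2,f=3) a[fast]=0 → fast++
(s=2,f=4) a[fast]=9≠0 swap→a[2]=9 → slow++,fast++
(s=3,f=5) a[fast]=0 → fast++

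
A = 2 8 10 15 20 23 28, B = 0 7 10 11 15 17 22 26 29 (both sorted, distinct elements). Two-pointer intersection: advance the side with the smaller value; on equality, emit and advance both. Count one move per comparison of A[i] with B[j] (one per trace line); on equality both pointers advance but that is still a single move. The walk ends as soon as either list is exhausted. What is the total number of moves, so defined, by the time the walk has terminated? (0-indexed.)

[i=0,j=0] 2>0 → j++
[i=0,j=1] 2<7 → i++
[i=1,j=1] 8>7 → j++
[i=1,j=2] 8<10 → i++
[i=2,j=2] 10==10 emit → i++,j++
[i=3,j=3] 15>11 → j++
[i=3,j=4] 15==15 emit → i++,j++
[i=4,j=5] 20>17 → j++
[i=4,j=6] 20<22 → i++
[i=5,j=6] 23>22 → j++
[i=5,j=7] 23<26 → i++
[i=6,j=7] 28>26 → j++
[i=6,j=8] 28<29 → i++

13 moves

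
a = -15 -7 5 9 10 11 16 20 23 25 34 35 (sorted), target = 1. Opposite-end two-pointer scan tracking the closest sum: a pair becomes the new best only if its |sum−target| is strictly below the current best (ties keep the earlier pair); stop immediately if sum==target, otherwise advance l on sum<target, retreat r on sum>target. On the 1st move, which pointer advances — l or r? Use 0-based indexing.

l=0 r=11: -15+35=20 d=19 *, r--

r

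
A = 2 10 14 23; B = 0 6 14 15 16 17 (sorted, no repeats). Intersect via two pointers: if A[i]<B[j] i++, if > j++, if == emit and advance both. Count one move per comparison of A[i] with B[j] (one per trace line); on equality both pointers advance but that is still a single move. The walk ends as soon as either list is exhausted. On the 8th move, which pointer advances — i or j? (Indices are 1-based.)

[i=1,j=1] 2>0 → j++
[i=1,j=2] 2<6 → i++
[i=2,j=2] 10>6 → j++
[i=2,j=3] 10<14 → i++
[i=3,j=3] 14==14 emit → i++,j++
[i=4,j=4] 23>15 → j++
[i=4,j=5] 23>16 → j++
[i=4,j=6] 23>17 → j++

j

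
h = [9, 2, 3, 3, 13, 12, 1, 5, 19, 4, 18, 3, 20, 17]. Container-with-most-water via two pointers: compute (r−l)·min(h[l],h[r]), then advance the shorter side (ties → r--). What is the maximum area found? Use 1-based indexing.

max area = 117

l=1 r=14: min(9,17)*13=117 best=117 *, l++
l=2 r=14: min(2,17)*12=24 best=117, l++
l=3 r=14: min(3,17)*11=33 best=117, l++
l=4 r=14: min(3,17)*10=30 best=117, l++
l=5 r=14: min(13,17)*9=117 best=117, l++
l=6 r=14: min(12,17)*8=96 best=117, l++
l=7 r=14: min(1,17)*7=7 best=117, l++
l=8 r=14: min(5,17)*6=30 best=117, l++
l=9 r=14: min(19,17)*5=85 best=117, r--
l=9 r=13: min(19,20)*4=76 best=117, l++
l=10 r=13: min(4,20)*3=12 best=117, l++
l=11 r=13: min(18,20)*2=36 best=117, l++
l=12 r=13: min(3,20)*1=3 best=117, l++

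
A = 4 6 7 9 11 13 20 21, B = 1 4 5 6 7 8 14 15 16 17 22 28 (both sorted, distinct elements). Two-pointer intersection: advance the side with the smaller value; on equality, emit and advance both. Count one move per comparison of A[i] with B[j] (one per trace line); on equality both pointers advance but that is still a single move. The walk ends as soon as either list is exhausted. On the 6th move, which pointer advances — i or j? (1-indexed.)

j

i=1 j=1: 4>1, j++
i=1 j=2: 4==4 emit, i++,j++
i=2 j=3: 6>5, j++
i=2 j=4: 6==6 emit, i++,j++
i=3 j=5: 7==7 emit, i++,j++
i=4 j=6: 9>8, j++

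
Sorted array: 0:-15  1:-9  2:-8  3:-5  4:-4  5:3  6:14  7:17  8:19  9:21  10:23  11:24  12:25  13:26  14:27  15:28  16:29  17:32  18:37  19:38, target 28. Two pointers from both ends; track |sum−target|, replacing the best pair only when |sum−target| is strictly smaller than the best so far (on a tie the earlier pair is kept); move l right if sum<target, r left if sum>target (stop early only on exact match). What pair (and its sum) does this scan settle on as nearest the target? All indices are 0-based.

l=0 r=19: -15+38=23 d=5 *, l++
l=1 r=19: -9+38=29 d=1 *, r--
l=1 r=18: -9+37=28 d=0 *, stop

pair (-9, 37) with sum 28 (|Δ|=0)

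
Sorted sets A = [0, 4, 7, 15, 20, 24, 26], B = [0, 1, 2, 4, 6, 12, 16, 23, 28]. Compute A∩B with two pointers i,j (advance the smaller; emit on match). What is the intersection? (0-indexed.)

[i=0,j=0] 0==0 emit → i++,j++
[i=1,j=1] 4>1 → j++
[i=1,j=2] 4>2 → j++
[i=1,j=3] 4==4 emit → i++,j++
[i=2,j=4] 7>6 → j++
[i=2,j=5] 7<12 → i++
[i=3,j=5] 15>12 → j++
[i=3,j=6] 15<16 → i++
[i=4,j=6] 20>16 → j++
[i=4,j=7] 20<23 → i++
[i=5,j=7] 24>23 → j++
[i=5,j=8] 24<28 → i++
[i=6,j=8] 26<28 → i++

intersection = [0, 4]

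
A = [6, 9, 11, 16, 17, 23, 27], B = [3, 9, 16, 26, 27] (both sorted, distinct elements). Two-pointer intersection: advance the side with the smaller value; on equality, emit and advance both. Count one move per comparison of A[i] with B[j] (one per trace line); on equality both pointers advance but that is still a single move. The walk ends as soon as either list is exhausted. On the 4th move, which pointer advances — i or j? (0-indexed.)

[i=0,j=0] 6>3 → j++
[i=0,j=1] 6<9 → i++
[i=1,j=1] 9==9 emit → i++,j++
[i=2,j=2] 11<16 → i++

i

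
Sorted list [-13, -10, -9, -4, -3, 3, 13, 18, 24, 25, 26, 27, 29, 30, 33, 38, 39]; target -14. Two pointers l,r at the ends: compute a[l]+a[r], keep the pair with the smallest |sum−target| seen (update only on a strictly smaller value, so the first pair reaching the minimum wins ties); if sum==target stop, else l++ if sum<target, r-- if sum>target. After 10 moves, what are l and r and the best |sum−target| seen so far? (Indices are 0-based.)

l=0, r=6, best |Δ|=19

l=0 r=16: -13+39=26 d=40 *, r--
l=0 r=15: -13+38=25 d=39 *, r--
l=0 r=14: -13+33=20 d=34 *, r--
l=0 r=13: -13+30=17 d=31 *, r--
l=0 r=12: -13+29=16 d=30 *, r--
l=0 r=11: -13+27=14 d=28 *, r--
l=0 r=10: -13+26=13 d=27 *, r--
l=0 r=9: -13+25=12 d=26 *, r--
l=0 r=8: -13+24=11 d=25 *, r--
l=0 r=7: -13+18=5 d=19 *, r--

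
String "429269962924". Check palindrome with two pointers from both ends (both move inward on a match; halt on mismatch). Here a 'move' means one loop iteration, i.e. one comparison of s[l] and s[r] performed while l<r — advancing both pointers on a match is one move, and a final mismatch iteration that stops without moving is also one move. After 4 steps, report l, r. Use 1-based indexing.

l=5, r=8

[1,12] '4'=='4' → l++,r--
[2,11] '2'=='2' → l++,r--
[3,10] '9'=='9' → l++,r--
[4,9] '2'=='2' → l++,r--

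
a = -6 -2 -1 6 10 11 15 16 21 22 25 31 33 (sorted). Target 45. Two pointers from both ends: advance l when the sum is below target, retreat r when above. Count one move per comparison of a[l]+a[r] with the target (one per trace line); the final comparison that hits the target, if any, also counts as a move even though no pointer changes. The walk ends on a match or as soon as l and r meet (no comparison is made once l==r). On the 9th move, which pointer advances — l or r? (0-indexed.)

[0,12] -6+33=27 <45 → l++
[1,12] -2+33=31 <45 → l++
[2,12] -1+33=32 <45 → l++
[3,12] 6+33=39 <45 → l++
[4,12] 10+33=43 <45 → l++
[5,12] 11+33=44 <45 → l++
[6,12] 15+33=48 >45 → r--
[6,11] 15+31=46 >45 → r--
[6,10] 15+25=40 <45 → l++

l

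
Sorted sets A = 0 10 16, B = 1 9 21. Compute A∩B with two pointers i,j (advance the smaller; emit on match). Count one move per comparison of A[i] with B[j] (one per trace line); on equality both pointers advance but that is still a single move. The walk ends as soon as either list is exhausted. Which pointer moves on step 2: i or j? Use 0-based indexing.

j

[i=0,j=0] 0<1 → i++
[i=1,j=0] 10>1 → j++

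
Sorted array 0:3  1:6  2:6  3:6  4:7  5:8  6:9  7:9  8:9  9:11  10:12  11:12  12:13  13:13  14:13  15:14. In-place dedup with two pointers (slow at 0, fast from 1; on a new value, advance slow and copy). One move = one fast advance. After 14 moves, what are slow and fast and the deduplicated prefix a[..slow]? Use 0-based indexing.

slow=7, fast=15, prefix=[3, 6, 7, 8, 9, 11, 12, 13]

(s=0,f=1) a[fast]=6≠a[slow]=3 write a[1]=6 → slow++,fast++
(s=1,f=2) a[fast]=6=a[slow] dup → fast++
(s=1,f=3) a[fast]=6=a[slow] dup → fast++
(s=1,f=4) a[fast]=7≠a[slow]=6 write a[2]=7 → slow++,fast++
(s=2,f=5) a[fast]=8≠a[slow]=7 write a[3]=8 → slow++,fast++
(s=3,f=6) a[fast]=9≠a[slow]=8 write a[4]=9 → slow++,fast++
(s=4,f=7) a[fast]=9=a[slow] dup → fast++
(s=4,f=8) a[fast]=9=a[slow] dup → fast++
(s=4,f=9) a[fast]=11≠a[slow]=9 write a[5]=11 → slow++,fast++
(s=5,f=10) a[fast]=12≠a[slow]=11 write a[6]=12 → slow++,fast++
(s=6,f=11) a[fast]=12=a[slow] dup → fast++
(s=6,f=12) a[fast]=13≠a[slow]=12 write a[7]=13 → slow++,fast++
(s=7,f=13) a[fast]=13=a[slow] dup → fast++
(s=7,f=14) a[fast]=13=a[slow] dup → fast++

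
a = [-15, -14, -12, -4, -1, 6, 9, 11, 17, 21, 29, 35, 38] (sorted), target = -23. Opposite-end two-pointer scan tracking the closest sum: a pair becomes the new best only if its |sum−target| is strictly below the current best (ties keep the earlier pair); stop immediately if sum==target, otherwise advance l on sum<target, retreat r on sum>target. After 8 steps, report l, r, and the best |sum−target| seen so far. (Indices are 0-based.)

l=0, r=4, best |Δ|=14

l=0 r=12: -15+38=23 d=46 *, r--
l=0 r=11: -15+35=20 d=43 *, r--
l=0 r=10: -15+29=14 d=37 *, r--
l=0 r=9: -15+21=6 d=29 *, r--
l=0 r=8: -15+17=2 d=25 *, r--
l=0 r=7: -15+11=-4 d=19 *, r--
l=0 r=6: -15+9=-6 d=17 *, r--
l=0 r=5: -15+6=-9 d=14 *, r--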